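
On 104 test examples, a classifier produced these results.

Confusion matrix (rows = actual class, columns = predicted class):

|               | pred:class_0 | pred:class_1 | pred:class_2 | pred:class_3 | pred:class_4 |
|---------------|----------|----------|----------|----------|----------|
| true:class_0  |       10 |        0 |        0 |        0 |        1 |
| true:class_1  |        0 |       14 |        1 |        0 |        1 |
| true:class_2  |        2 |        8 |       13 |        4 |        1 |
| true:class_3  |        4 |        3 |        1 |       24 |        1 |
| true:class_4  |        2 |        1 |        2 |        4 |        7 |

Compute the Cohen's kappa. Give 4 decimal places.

Observed agreement pₒ = trace/N = 68/104 = 0.65385
Expected agreement pₑ = Σ (rowᵢ·colᵢ)/N² = (11·18 + 16·26 + 28·17 + 33·32 + 16·11)/104² = 0.21468
κ = (pₒ − pₑ)/(1 − pₑ) = (0.65385 − 0.21468)/(1 − 0.21468) = 0.5592

0.5592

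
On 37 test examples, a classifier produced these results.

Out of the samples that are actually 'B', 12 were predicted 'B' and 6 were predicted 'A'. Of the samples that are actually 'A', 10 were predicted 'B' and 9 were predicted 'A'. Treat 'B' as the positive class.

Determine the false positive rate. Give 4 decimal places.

FPR = FP/(FP+TN) = 10/(10+9) = 0.5263

0.5263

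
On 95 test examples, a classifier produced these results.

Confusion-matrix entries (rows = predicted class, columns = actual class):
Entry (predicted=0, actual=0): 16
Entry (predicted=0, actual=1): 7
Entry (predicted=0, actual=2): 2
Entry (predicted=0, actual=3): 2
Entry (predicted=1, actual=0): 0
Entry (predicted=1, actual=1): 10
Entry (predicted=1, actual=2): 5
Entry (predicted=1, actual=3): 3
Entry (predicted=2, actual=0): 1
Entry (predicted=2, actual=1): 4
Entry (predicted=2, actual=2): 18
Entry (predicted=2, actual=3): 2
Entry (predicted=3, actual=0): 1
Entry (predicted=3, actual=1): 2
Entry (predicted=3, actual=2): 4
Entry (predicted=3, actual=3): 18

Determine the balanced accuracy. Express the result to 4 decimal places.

0.6661

Balanced accuracy = mean of per-class recall.
  0: recall = 16/18 = 0.88889
  1: recall = 10/23 = 0.43478
  2: recall = 18/29 = 0.62069
  3: recall = 18/25 = 0.72000
Mean = (0.88889 + 0.43478 + 0.62069 + 0.72000) / 4 = 0.6661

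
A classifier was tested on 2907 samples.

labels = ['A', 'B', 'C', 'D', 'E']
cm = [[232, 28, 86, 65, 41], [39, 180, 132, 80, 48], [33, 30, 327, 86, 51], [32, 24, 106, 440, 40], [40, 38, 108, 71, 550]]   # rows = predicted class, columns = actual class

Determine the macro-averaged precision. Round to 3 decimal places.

Per-class precision (TP/(TP+FP)):
  A: TP=232, FP=28+86+65+41=220 → 232/452 = 0.5133
  B: TP=180, FP=39+132+80+48=299 → 180/479 = 0.3758
  C: TP=327, FP=33+30+86+51=200 → 327/527 = 0.6205
  D: TP=440, FP=32+24+106+40=202 → 440/642 = 0.6854
  E: TP=550, FP=40+38+108+71=257 → 550/807 = 0.6815
Macro-precision = mean = (0.5133 + 0.3758 + 0.6205 + 0.6854 + 0.6815) / 5 = 0.575

0.575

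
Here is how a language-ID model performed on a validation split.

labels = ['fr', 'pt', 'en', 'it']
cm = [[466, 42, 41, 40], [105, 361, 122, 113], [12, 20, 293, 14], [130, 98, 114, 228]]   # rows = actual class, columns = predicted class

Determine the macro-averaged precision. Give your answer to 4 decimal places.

0.6094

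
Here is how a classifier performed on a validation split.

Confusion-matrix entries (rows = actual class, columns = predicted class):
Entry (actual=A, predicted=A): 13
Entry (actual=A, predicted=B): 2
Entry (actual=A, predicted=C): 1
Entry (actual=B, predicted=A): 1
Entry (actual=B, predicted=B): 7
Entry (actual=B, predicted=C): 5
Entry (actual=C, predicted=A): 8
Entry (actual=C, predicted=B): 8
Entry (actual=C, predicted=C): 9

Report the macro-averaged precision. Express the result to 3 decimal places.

Per-class precision (TP/(TP+FP)):
  A: TP=13, FP=1+8=9 → 13/22 = 0.5909
  B: TP=7, FP=2+8=10 → 7/17 = 0.4118
  C: TP=9, FP=1+5=6 → 9/15 = 0.6000
Macro-precision = mean = (0.5909 + 0.4118 + 0.6000) / 3 = 0.534

0.534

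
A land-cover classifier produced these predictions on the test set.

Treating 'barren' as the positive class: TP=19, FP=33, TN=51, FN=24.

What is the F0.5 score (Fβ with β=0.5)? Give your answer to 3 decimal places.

Fβ = (1+β²)·TP / ((1+β²)·TP + β²·FN + FP), with β²=1/4
= 1.25·19 / (1.25·19 + 0.25·24 + 33) = 0.378

0.378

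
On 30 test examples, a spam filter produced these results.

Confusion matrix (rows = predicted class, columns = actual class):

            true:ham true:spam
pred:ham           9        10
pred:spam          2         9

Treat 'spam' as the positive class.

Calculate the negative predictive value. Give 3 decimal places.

0.474

NPV = TN/(TN+FN) = 9/(9+10) = 0.474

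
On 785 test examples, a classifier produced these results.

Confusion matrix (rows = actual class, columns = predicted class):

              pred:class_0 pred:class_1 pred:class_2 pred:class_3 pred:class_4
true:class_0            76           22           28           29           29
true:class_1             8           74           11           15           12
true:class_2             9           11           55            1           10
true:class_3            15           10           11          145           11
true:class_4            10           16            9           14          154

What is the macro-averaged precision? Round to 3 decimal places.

0.621

Per-class precision (TP/(TP+FP)):
  class_0: TP=76, FP=8+9+15+10=42 → 76/118 = 0.6441
  class_1: TP=74, FP=22+11+10+16=59 → 74/133 = 0.5564
  class_2: TP=55, FP=28+11+11+9=59 → 55/114 = 0.4825
  class_3: TP=145, FP=29+15+1+14=59 → 145/204 = 0.7108
  class_4: TP=154, FP=29+12+10+11=62 → 154/216 = 0.7130
Macro-precision = mean = (0.6441 + 0.5564 + 0.4825 + 0.7108 + 0.7130) / 5 = 0.621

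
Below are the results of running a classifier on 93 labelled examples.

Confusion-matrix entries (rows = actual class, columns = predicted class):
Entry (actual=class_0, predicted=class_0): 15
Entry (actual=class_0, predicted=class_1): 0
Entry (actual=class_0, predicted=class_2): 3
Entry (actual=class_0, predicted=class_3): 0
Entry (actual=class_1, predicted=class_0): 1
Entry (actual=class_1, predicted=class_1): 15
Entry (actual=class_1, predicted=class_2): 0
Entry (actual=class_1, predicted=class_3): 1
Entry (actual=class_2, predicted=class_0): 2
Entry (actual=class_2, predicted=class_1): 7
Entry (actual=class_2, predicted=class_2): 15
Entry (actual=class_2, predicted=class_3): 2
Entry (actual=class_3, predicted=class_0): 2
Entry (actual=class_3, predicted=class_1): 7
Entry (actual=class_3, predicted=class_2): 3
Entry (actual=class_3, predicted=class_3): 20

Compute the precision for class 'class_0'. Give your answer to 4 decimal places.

One-vs-rest for 'class_0': TP = diagonal; FP = other classes predicted 'class_0'; FN = 'class_0' predicted as other.
precision = TP/(TP+FP).
class_0: TP=15, FP=1+2+2=5 → 15/20 = 0.75000

0.7500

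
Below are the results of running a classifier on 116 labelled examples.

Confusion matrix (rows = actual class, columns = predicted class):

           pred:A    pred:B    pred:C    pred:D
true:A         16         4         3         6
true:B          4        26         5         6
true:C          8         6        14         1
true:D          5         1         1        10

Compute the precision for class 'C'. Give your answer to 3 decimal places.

0.609

One-vs-rest for 'C': TP = diagonal; FP = other classes predicted 'C'; FN = 'C' predicted as other.
precision = TP/(TP+FP).
C: TP=14, FP=3+5+1=9 → 14/23 = 0.6087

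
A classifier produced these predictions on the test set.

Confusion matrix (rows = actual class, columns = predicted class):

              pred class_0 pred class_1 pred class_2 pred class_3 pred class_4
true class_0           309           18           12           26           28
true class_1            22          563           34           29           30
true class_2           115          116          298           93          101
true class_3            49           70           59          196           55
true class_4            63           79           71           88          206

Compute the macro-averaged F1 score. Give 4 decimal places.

0.5573

Per-class F1 score (2·TP/(2·TP+FP+FN)):
  class_0: TP=309, FP=22+115+49+63=249, FN=18+12+26+28=84 → 618/951 = 0.64984
  class_1: TP=563, FP=18+116+70+79=283, FN=22+34+29+30=115 → 1126/1524 = 0.73885
  class_2: TP=298, FP=12+34+59+71=176, FN=115+116+93+101=425 → 596/1197 = 0.49791
  class_3: TP=196, FP=26+29+93+88=236, FN=49+70+59+55=233 → 392/861 = 0.45528
  class_4: TP=206, FP=28+30+101+55=214, FN=63+79+71+88=301 → 412/927 = 0.44444
Macro-F1 score = mean = (0.64984 + 0.73885 + 0.49791 + 0.45528 + 0.44444) / 5 = 0.5573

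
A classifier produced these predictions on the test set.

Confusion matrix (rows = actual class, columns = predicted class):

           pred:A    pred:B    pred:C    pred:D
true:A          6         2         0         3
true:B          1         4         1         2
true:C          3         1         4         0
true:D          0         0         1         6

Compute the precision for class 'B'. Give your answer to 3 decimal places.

0.571

precision = TP/(TP+FP).
B: TP=4, FP=2+1+0=3 → 4/7 = 0.5714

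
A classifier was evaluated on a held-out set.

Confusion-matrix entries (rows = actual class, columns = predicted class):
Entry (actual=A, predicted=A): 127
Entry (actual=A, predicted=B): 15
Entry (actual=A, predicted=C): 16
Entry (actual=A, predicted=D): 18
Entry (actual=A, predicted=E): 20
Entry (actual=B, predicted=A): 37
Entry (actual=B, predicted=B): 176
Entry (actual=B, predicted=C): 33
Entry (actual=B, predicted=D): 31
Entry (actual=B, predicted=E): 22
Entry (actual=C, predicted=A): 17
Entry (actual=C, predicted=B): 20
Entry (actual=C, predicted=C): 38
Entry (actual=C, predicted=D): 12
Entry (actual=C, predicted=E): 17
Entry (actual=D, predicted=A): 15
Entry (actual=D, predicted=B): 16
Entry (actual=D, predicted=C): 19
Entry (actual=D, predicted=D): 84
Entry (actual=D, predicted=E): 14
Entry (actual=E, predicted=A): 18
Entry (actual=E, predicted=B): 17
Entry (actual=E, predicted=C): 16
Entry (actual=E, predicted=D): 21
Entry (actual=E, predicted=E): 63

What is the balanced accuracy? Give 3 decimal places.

Balanced accuracy = mean of per-class recall.
  A: recall = 127/196 = 0.6480
  B: recall = 176/299 = 0.5886
  C: recall = 38/104 = 0.3654
  D: recall = 84/148 = 0.5676
  E: recall = 63/135 = 0.4667
Mean = (0.6480 + 0.5886 + 0.3654 + 0.5676 + 0.4667) / 5 = 0.527

0.527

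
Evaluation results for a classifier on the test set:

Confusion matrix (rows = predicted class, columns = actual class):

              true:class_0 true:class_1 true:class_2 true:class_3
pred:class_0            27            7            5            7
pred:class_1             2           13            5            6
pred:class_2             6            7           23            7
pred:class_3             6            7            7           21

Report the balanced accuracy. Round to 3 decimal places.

0.532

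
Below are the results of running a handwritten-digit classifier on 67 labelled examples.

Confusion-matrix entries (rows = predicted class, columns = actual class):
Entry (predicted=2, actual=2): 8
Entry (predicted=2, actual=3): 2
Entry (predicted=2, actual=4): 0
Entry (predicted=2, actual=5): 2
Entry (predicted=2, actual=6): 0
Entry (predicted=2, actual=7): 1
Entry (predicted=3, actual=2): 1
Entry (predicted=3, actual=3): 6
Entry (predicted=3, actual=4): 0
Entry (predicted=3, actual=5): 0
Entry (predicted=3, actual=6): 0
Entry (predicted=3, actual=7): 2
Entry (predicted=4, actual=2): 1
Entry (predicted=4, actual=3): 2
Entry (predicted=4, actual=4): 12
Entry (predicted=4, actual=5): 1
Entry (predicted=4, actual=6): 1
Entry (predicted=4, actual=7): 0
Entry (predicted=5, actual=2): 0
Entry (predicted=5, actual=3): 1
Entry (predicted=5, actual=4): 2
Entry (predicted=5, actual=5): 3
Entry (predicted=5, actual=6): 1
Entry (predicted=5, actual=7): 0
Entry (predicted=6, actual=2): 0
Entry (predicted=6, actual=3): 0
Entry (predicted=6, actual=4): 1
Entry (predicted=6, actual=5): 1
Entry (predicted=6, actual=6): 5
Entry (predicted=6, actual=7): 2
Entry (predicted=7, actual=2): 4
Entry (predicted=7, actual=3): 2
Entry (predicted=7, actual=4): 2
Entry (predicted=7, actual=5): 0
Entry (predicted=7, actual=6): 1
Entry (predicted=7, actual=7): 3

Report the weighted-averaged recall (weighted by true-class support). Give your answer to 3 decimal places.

0.552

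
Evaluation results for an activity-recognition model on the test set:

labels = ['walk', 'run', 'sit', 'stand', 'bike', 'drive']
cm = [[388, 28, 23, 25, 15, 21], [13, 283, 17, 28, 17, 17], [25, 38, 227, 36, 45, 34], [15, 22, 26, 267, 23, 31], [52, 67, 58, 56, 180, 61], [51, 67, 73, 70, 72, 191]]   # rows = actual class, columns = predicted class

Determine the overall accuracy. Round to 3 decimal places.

0.577

Accuracy = trace / total = (388+283+227+267+180+191=1536) / 2662 = 1536/2662 = 0.577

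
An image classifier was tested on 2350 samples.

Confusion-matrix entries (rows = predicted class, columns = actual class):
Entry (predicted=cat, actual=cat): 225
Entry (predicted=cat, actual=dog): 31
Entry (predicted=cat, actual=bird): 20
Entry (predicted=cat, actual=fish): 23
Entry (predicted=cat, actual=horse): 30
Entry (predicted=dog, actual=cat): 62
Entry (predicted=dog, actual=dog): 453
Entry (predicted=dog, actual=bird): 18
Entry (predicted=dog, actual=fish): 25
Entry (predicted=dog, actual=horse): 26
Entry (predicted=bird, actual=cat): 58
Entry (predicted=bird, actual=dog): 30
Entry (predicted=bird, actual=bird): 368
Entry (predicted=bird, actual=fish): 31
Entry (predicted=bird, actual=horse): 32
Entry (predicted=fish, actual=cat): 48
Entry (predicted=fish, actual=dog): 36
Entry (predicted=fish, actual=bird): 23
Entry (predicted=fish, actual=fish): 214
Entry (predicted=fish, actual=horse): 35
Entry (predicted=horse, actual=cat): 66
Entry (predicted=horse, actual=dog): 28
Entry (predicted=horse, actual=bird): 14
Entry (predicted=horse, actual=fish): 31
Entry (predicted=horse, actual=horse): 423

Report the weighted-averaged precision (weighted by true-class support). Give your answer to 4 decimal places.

0.7158

Per-class precision (TP/(TP+FP)):
  cat: TP=225, FP=31+20+23+30=104 → 225/329 = 0.68389
  dog: TP=453, FP=62+18+25+26=131 → 453/584 = 0.77568
  bird: TP=368, FP=58+30+31+32=151 → 368/519 = 0.70906
  fish: TP=214, FP=48+36+23+35=142 → 214/356 = 0.60112
  horse: TP=423, FP=66+28+14+31=139 → 423/562 = 0.75267
Weighted-precision = Σ (supportᵢ/N)·precisionᵢ with N=2350: (459/2350)·0.68389 + (578/2350)·0.77568 + (443/2350)·0.70906 + (324/2350)·0.60112 + (546/2350)·0.75267 = 0.7158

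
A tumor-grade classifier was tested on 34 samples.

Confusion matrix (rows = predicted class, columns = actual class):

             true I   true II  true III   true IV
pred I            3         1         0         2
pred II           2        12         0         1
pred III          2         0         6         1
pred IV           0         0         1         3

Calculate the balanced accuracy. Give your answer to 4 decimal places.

Balanced accuracy = mean of per-class recall.
  I: recall = 3/7 = 0.42857
  II: recall = 12/13 = 0.92308
  III: recall = 6/7 = 0.85714
  IV: recall = 3/7 = 0.42857
Mean = (0.42857 + 0.92308 + 0.85714 + 0.42857) / 4 = 0.6593

0.6593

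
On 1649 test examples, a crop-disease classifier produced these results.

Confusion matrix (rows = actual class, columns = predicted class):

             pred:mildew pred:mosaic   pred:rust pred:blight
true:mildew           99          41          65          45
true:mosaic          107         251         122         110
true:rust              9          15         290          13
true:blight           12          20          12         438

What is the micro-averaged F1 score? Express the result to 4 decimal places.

0.6537

Micro-averaging pools counts across classes: ΣTP=1078, ΣFP=571, ΣFN=571.
Micro-F1 score = 2·TP/(2·TP+FP+FN) on pooled counts = 0.6537 (equals overall accuracy in single-label multiclass).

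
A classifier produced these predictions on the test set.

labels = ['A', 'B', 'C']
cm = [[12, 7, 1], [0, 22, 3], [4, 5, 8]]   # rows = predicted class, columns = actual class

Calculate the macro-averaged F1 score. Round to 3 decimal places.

Per-class F1 score (2·TP/(2·TP+FP+FN)):
  A: TP=12, FP=7+1=8, FN=0+4=4 → 24/36 = 0.6667
  B: TP=22, FP=0+3=3, FN=7+5=12 → 44/59 = 0.7458
  C: TP=8, FP=4+5=9, FN=1+3=4 → 16/29 = 0.5517
Macro-F1 score = mean = (0.6667 + 0.7458 + 0.5517) / 3 = 0.655

0.655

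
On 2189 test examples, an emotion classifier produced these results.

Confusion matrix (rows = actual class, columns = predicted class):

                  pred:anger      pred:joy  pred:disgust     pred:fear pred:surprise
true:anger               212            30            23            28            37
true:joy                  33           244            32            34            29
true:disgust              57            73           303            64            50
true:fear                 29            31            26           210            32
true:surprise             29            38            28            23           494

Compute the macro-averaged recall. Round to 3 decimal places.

0.660

Per-class recall (TP/(TP+FN)):
  anger: TP=212, FN=30+23+28+37=118 → 212/330 = 0.6424
  joy: TP=244, FN=33+32+34+29=128 → 244/372 = 0.6559
  disgust: TP=303, FN=57+73+64+50=244 → 303/547 = 0.5539
  fear: TP=210, FN=29+31+26+32=118 → 210/328 = 0.6402
  surprise: TP=494, FN=29+38+28+23=118 → 494/612 = 0.8072
Macro-recall = mean = (0.6424 + 0.6559 + 0.5539 + 0.6402 + 0.8072) / 5 = 0.660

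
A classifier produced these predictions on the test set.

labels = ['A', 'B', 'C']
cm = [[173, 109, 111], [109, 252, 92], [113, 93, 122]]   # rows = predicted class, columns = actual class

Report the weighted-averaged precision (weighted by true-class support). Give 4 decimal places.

Per-class precision (TP/(TP+FP)):
  A: TP=173, FP=109+111=220 → 173/393 = 0.44020
  B: TP=252, FP=109+92=201 → 252/453 = 0.55629
  C: TP=122, FP=113+93=206 → 122/328 = 0.37195
Weighted-precision = Σ (supportᵢ/N)·precisionᵢ with N=1174: (395/1174)·0.44020 + (454/1174)·0.55629 + (325/1174)·0.37195 = 0.4662

0.4662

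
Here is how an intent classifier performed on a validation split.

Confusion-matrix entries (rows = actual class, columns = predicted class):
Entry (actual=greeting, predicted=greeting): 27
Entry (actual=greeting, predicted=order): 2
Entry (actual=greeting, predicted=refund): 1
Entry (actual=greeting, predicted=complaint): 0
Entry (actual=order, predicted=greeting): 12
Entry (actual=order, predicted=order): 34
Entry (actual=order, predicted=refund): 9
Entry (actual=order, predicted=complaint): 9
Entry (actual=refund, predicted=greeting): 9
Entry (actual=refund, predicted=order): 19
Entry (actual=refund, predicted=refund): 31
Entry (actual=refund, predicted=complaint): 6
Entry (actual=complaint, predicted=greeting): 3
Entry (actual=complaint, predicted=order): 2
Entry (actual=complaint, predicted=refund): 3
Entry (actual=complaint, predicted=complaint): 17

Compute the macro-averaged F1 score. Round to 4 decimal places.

Per-class F1 score (2·TP/(2·TP+FP+FN)):
  greeting: TP=27, FP=12+9+3=24, FN=2+1+0=3 → 54/81 = 0.66667
  order: TP=34, FP=2+19+2=23, FN=12+9+9=30 → 68/121 = 0.56198
  refund: TP=31, FP=1+9+3=13, FN=9+19+6=34 → 62/109 = 0.56881
  complaint: TP=17, FP=0+9+6=15, FN=3+2+3=8 → 34/57 = 0.59649
Macro-F1 score = mean = (0.66667 + 0.56198 + 0.56881 + 0.59649) / 4 = 0.5985

0.5985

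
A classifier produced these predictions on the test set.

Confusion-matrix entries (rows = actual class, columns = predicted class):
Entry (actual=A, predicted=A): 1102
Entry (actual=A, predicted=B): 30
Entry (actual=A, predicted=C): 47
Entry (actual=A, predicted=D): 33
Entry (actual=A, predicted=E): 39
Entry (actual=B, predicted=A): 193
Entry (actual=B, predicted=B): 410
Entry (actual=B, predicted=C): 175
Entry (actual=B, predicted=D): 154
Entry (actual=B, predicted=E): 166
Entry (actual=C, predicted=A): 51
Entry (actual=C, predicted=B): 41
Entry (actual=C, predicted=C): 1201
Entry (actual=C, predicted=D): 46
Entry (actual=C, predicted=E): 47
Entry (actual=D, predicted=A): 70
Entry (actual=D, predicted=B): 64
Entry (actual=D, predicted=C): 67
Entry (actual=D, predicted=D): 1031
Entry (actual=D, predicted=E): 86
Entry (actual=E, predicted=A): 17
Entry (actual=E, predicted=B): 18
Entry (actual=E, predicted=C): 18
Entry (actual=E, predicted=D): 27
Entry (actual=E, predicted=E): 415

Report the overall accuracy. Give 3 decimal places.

0.750

Accuracy = trace / total = (1102+410+1201+1031+415=4159) / 5548 = 4159/5548 = 0.750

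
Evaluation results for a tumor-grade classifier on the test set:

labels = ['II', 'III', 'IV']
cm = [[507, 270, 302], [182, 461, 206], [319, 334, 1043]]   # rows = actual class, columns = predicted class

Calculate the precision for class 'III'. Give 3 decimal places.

0.433

precision = TP/(TP+FP).
III: TP=461, FP=270+334=604 → 461/1065 = 0.4329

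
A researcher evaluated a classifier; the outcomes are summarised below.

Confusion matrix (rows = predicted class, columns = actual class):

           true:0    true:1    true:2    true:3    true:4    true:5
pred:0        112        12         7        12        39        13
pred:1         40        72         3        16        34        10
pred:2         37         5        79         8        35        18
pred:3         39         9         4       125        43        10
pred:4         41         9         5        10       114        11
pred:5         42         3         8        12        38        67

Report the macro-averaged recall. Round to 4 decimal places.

0.5564

Per-class recall (TP/(TP+FN)):
  0: TP=112, FN=40+37+39+41+42=199 → 112/311 = 0.36013
  1: TP=72, FN=12+5+9+9+3=38 → 72/110 = 0.65455
  2: TP=79, FN=7+3+4+5+8=27 → 79/106 = 0.74528
  3: TP=125, FN=12+16+8+10+12=58 → 125/183 = 0.68306
  4: TP=114, FN=39+34+35+43+38=189 → 114/303 = 0.37624
  5: TP=67, FN=13+10+18+10+11=62 → 67/129 = 0.51938
Macro-recall = mean = (0.36013 + 0.65455 + 0.74528 + 0.68306 + 0.37624 + 0.51938) / 6 = 0.5564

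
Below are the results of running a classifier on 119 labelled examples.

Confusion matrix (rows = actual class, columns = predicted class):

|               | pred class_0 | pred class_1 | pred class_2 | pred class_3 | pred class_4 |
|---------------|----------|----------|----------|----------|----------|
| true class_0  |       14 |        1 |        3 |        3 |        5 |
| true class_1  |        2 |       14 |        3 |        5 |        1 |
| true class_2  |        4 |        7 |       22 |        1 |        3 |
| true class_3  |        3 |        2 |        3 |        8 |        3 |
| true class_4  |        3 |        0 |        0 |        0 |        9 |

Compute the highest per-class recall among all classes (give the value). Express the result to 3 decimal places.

Per-class recall (TP/(TP+FN)):
  class_0: TP=14, FN=1+3+3+5=12 → 14/26 = 0.5385
  class_1: TP=14, FN=2+3+5+1=11 → 14/25 = 0.5600
  class_2: TP=22, FN=4+7+1+3=15 → 22/37 = 0.5946
  class_3: TP=8, FN=3+2+3+3=11 → 8/19 = 0.4211
  class_4: TP=9, FN=3+0+0+0=3 → 9/12 = 0.7500
Highest is class 'class_4' with recall = 0.750.

0.750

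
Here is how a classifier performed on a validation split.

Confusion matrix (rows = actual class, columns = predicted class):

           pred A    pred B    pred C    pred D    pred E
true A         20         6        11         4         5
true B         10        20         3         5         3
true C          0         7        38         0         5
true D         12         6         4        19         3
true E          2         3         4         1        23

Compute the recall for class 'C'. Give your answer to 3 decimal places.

Take TP from the diagonal, FP from the rest of the 'C' prediction marginal, FN from the rest of the 'C' actual marginal.
recall = TP/(TP+FN).
C: TP=38, FN=0+7+0+5=12 → 38/50 = 0.7600

0.760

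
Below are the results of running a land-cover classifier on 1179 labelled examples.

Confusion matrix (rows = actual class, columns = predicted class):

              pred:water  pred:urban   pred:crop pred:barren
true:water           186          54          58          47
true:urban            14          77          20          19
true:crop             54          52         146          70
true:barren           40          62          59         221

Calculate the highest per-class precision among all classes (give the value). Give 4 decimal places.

0.6327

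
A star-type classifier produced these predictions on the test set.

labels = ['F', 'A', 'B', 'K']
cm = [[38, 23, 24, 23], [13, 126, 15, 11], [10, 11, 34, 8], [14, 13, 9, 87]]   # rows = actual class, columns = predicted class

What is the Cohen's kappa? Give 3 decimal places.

0.478

Observed agreement pₒ = trace/N = 285/459 = 0.6209
Expected agreement pₑ = Σ (rowᵢ·colᵢ)/N² = (108·75 + 165·173 + 63·82 + 123·129)/459² = 0.2738
κ = (pₒ − pₑ)/(1 − pₑ) = (0.6209 − 0.2738)/(1 − 0.2738) = 0.478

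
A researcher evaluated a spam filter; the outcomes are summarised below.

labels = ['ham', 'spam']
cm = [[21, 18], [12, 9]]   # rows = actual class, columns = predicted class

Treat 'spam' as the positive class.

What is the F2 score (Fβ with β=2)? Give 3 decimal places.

Fβ = (1+β²)·TP / ((1+β²)·TP + β²·FN + FP), with β²=4
= 5·9 / (5·9 + 4·12 + 18) = 0.405

0.405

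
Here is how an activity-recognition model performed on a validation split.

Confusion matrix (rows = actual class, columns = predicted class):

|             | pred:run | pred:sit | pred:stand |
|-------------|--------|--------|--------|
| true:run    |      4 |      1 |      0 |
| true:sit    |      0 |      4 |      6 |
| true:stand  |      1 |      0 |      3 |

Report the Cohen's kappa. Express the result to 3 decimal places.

0.392

Observed agreement pₒ = trace/N = 11/19 = 0.5789
Expected agreement pₑ = Σ (rowᵢ·colᵢ)/N² = (5·5 + 10·5 + 4·9)/19² = 0.3075
κ = (pₒ − pₑ)/(1 − pₑ) = (0.5789 − 0.3075)/(1 − 0.3075) = 0.392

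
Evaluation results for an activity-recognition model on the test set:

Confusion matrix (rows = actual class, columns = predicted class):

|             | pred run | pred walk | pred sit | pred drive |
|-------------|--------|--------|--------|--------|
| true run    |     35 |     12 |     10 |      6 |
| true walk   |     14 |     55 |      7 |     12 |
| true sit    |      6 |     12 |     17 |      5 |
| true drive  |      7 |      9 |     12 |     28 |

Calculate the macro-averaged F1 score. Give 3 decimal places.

0.526

Per-class F1 score (2·TP/(2·TP+FP+FN)):
  run: TP=35, FP=14+6+7=27, FN=12+10+6=28 → 70/125 = 0.5600
  walk: TP=55, FP=12+12+9=33, FN=14+7+12=33 → 110/176 = 0.6250
  sit: TP=17, FP=10+7+12=29, FN=6+12+5=23 → 34/86 = 0.3953
  drive: TP=28, FP=6+12+5=23, FN=7+9+12=28 → 56/107 = 0.5234
Macro-F1 score = mean = (0.5600 + 0.6250 + 0.3953 + 0.5234) / 4 = 0.526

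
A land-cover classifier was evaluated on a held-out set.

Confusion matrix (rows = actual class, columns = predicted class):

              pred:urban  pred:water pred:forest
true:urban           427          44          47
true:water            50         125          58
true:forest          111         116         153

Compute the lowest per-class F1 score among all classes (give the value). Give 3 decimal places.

0.480

Per-class F1 score (2·TP/(2·TP+FP+FN)):
  urban: TP=427, FP=50+111=161, FN=44+47=91 → 854/1106 = 0.7722
  water: TP=125, FP=44+116=160, FN=50+58=108 → 250/518 = 0.4826
  forest: TP=153, FP=47+58=105, FN=111+116=227 → 306/638 = 0.4796
Lowest is class 'forest' with F1 score = 0.480.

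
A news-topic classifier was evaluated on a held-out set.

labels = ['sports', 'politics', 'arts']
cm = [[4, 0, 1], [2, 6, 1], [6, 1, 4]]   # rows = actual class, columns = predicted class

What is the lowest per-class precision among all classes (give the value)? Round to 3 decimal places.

Per-class precision (TP/(TP+FP)):
  sports: TP=4, FP=2+6=8 → 4/12 = 0.3333
  politics: TP=6, FP=0+1=1 → 6/7 = 0.8571
  arts: TP=4, FP=1+1=2 → 4/6 = 0.6667
Lowest is class 'sports' with precision = 0.333.

0.333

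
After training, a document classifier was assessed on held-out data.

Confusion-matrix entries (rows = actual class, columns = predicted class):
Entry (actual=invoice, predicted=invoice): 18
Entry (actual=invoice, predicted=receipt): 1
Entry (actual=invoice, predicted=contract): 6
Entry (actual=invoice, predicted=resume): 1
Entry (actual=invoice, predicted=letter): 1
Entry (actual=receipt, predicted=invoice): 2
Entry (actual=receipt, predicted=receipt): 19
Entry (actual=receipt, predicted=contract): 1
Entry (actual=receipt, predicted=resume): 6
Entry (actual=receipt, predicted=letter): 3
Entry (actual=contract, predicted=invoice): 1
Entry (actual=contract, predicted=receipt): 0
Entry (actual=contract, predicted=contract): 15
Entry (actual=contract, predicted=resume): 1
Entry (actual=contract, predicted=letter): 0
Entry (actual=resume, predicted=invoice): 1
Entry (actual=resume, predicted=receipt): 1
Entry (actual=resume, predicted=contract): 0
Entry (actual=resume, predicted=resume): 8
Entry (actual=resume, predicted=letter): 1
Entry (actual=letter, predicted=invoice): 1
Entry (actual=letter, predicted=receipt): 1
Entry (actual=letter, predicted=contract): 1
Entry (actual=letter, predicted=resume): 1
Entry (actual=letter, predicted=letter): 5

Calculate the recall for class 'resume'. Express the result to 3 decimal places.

Treat 'resume' as positive and all other classes as negative.
recall = TP/(TP+FN).
resume: TP=8, FN=1+1+0+1=3 → 8/11 = 0.7273

0.727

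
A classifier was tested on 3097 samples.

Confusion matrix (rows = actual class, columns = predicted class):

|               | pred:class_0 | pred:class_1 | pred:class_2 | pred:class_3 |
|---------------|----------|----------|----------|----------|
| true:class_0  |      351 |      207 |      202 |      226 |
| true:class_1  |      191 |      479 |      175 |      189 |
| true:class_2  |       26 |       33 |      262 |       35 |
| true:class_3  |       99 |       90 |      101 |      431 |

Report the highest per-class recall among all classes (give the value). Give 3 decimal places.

Per-class recall (TP/(TP+FN)):
  class_0: TP=351, FN=207+202+226=635 → 351/986 = 0.3560
  class_1: TP=479, FN=191+175+189=555 → 479/1034 = 0.4632
  class_2: TP=262, FN=26+33+35=94 → 262/356 = 0.7360
  class_3: TP=431, FN=99+90+101=290 → 431/721 = 0.5978
Highest is class 'class_2' with recall = 0.736.

0.736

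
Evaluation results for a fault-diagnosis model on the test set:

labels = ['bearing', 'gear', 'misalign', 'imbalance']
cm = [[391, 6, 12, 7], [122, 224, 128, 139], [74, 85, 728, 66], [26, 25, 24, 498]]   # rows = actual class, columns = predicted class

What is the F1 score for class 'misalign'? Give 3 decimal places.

0.789

Take TP from the diagonal, FP from the rest of the 'misalign' prediction marginal, FN from the rest of the 'misalign' actual marginal.
F1 score = 2·TP/(2·TP+FP+FN).
misalign: TP=728, FP=12+128+24=164, FN=74+85+66=225 → 1456/1845 = 0.7892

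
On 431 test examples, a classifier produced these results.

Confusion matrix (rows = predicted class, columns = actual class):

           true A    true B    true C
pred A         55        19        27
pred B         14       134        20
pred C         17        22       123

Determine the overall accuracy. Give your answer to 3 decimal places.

Accuracy = trace / total = (55+134+123=312) / 431 = 312/431 = 0.724

0.724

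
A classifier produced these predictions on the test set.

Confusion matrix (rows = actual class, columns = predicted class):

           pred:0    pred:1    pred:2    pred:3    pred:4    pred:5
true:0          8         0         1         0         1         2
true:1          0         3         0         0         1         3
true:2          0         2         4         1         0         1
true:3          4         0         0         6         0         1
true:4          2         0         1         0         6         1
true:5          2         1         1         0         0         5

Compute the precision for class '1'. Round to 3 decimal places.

precision = TP/(TP+FP).
1: TP=3, FP=0+2+0+0+1=3 → 3/6 = 0.5000

0.500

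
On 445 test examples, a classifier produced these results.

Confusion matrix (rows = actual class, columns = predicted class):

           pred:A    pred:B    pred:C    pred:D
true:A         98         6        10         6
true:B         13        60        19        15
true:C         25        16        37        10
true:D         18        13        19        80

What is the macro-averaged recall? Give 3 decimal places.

0.603

Per-class recall (TP/(TP+FN)):
  A: TP=98, FN=6+10+6=22 → 98/120 = 0.8167
  B: TP=60, FN=13+19+15=47 → 60/107 = 0.5607
  C: TP=37, FN=25+16+10=51 → 37/88 = 0.4205
  D: TP=80, FN=18+13+19=50 → 80/130 = 0.6154
Macro-recall = mean = (0.8167 + 0.5607 + 0.4205 + 0.6154) / 4 = 0.603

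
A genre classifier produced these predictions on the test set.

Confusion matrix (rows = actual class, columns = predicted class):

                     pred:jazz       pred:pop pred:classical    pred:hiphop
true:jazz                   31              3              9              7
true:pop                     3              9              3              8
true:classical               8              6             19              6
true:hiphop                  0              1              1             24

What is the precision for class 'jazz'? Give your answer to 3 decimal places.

Treat 'jazz' as positive and all other classes as negative.
precision = TP/(TP+FP).
jazz: TP=31, FP=3+8+0=11 → 31/42 = 0.7381

0.738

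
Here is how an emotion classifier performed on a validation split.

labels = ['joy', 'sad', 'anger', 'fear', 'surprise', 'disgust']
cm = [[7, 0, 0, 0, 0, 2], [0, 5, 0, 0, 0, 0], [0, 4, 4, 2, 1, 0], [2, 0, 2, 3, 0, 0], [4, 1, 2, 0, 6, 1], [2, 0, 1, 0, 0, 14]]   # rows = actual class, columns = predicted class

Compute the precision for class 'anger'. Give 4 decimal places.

Take TP from the diagonal, FP from the rest of the 'anger' prediction marginal, FN from the rest of the 'anger' actual marginal.
precision = TP/(TP+FP).
anger: TP=4, FP=0+0+2+2+1=5 → 4/9 = 0.44444

0.4444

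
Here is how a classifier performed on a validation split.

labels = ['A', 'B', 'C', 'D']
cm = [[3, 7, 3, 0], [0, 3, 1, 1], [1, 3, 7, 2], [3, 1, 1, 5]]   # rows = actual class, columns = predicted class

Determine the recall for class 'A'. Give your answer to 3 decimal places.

0.231

One-vs-rest for 'A': TP = diagonal; FP = other classes predicted 'A'; FN = 'A' predicted as other.
recall = TP/(TP+FN).
A: TP=3, FN=7+3+0=10 → 3/13 = 0.2308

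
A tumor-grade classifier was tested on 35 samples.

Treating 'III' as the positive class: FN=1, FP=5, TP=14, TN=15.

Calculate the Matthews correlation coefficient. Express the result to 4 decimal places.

MCC = (TP·TN − FP·FN) / √((TP+FP)(TP+FN)(TN+FP)(TN+FN))
Numerator = 14·15 − 5·1 = 205
Denominator = √(19·15·20·16) = √91200 = 301.9934
MCC = 205 / 301.9934 = 0.6788

0.6788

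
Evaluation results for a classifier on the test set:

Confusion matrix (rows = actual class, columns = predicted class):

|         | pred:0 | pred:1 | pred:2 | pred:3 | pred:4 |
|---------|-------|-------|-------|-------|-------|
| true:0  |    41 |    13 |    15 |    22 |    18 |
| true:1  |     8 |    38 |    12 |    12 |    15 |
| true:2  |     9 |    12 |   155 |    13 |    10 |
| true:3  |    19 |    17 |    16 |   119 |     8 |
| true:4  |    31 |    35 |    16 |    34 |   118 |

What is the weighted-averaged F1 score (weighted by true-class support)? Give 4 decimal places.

Per-class F1 score (2·TP/(2·TP+FP+FN)):
  0: TP=41, FP=8+9+19+31=67, FN=13+15+22+18=68 → 82/217 = 0.37788
  1: TP=38, FP=13+12+17+35=77, FN=8+12+12+15=47 → 76/200 = 0.38000
  2: TP=155, FP=15+12+16+16=59, FN=9+12+13+10=44 → 310/413 = 0.75061
  3: TP=119, FP=22+12+13+34=81, FN=19+17+16+8=60 → 238/379 = 0.62797
  4: TP=118, FP=18+15+10+8=51, FN=31+35+16+34=116 → 236/403 = 0.58561
Weighted-F1 score = Σ (supportᵢ/N)·F1 scoreᵢ with N=806: (109/806)·0.37788 + (85/806)·0.38000 + (199/806)·0.75061 + (179/806)·0.62797 + (234/806)·0.58561 = 0.5860

0.5860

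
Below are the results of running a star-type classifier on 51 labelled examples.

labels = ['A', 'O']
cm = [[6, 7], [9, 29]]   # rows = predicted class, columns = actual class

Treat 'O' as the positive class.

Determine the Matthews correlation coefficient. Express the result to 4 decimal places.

0.2149

MCC = (TP·TN − FP·FN) / √((TP+FP)(TP+FN)(TN+FP)(TN+FN))
Numerator = 29·6 − 9·7 = 111
Denominator = √(38·36·15·13) = √266760 = 516.4881
MCC = 111 / 516.4881 = 0.2149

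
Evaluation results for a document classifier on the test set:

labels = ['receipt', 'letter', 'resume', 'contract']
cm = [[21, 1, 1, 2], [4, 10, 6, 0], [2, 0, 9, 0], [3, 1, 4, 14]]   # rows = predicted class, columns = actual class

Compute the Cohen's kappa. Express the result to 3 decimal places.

Observed agreement pₒ = trace/N = 54/78 = 0.6923
Expected agreement pₑ = Σ (rowᵢ·colᵢ)/N² = (30·25 + 12·20 + 20·11 + 16·22)/78² = 0.2567
κ = (pₒ − pₑ)/(1 − pₑ) = (0.6923 − 0.2567)/(1 − 0.2567) = 0.586

0.586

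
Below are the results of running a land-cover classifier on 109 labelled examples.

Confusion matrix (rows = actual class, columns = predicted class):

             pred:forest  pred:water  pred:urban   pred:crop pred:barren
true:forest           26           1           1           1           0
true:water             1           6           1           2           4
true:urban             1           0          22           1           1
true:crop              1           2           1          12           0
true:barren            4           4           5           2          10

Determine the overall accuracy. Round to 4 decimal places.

Accuracy = trace / total = (26+6+22+12+10=76) / 109 = 76/109 = 0.6972

0.6972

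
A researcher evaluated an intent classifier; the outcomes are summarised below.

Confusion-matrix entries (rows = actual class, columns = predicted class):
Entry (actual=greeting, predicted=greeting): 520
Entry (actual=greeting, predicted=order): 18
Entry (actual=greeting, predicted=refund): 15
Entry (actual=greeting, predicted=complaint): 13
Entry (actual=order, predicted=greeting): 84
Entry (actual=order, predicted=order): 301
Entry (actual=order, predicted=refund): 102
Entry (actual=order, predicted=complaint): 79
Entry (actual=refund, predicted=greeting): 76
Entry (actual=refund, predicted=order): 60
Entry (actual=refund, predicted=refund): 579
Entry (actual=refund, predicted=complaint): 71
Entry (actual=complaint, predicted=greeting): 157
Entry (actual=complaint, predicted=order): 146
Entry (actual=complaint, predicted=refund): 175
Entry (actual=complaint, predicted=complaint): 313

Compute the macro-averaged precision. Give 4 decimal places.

0.6292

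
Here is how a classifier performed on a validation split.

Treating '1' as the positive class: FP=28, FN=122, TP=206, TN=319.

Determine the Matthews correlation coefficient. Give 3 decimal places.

0.575

MCC = (TP·TN − FP·FN) / √((TP+FP)(TP+FN)(TN+FP)(TN+FN))
Numerator = 206·319 − 28·122 = 62298
Denominator = √(234·328·347·441) = √11745128304 = 108374.9432
MCC = 62298 / 108374.9432 = 0.575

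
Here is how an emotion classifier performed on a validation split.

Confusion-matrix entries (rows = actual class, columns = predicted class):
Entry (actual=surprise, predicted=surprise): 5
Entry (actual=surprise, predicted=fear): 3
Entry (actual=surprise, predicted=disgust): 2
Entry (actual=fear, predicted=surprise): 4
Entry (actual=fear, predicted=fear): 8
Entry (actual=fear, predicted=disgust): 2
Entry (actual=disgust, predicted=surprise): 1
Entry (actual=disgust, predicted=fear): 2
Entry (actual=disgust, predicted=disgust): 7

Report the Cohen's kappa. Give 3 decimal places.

Observed agreement pₒ = trace/N = 20/34 = 0.5882
Expected agreement pₑ = Σ (rowᵢ·colᵢ)/N² = (10·10 + 14·13 + 10·11)/34² = 0.3391
κ = (pₒ − pₑ)/(1 − pₑ) = (0.5882 − 0.3391)/(1 − 0.3391) = 0.377

0.377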